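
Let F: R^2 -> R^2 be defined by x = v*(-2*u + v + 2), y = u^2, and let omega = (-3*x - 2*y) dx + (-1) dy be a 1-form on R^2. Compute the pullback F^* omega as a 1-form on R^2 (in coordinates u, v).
F^* omega = (4*u^2*v - 12*u*v^2 - 2*u + 6*v^3 + 12*v^2) du + (4*u^3 - 16*u^2*v - 4*u^2 + 18*u*v^2 + 24*u*v - 6*v^3 - 18*v^2 - 12*v) dv

Using F^*(f dg) = (f ∘ F) d(g ∘ F), substitute each coordinate x_i by F_i(u, v) in f_i, and replace dx_i by d F_i = (∂F_i/∂u) du + (∂F_i/∂v) dv.
  For the x component: f_1(F) = -2*u^2 + 6*u*v - 3*v^2 - 6*v; d F_1 = (-2*v) du + (-2*u + 2*v + 2) dv
  For the y component: f_2(F) = -1; d F_2 = (2*u) du + (0) dv
Combining and collecting du, dv coefficients:
  coeff of du: 4*u^2*v - 12*u*v^2 - 2*u + 6*v^3 + 12*v^2
  coeff of dv: 4*u^3 - 16*u^2*v - 4*u^2 + 18*u*v^2 + 24*u*v - 6*v^3 - 18*v^2 - 12*v
F^* omega = (4*u^2*v - 12*u*v^2 - 2*u + 6*v^3 + 12*v^2) du + (4*u^3 - 16*u^2*v - 4*u^2 + 18*u*v^2 + 24*u*v - 6*v^3 - 18*v^2 - 12*v) dv.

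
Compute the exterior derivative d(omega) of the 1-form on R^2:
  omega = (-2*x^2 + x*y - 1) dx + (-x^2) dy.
d(omega) = (-3*x) dx ∧ dy

For a 1-form omega = sum_i f_i dx_i, the exterior derivative is
  d(omega) = sum_{i < j} (∂f_j/∂x_i - ∂f_i/∂x_j) dx_i ∧ dx_j.
  coefficient of dx ∧ dy: ∂f_2/∂x - ∂f_1/∂y = ∂(-x^2)/∂x - ∂(-2*x^2 + x*y - 1)/∂y = -3*x
Assembling: d(omega) = (-3*x) dx ∧ dy.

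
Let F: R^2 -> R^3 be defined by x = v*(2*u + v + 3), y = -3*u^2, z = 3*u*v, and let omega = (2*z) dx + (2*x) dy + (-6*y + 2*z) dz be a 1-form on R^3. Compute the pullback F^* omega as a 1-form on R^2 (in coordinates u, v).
F^* omega = (6*u*v*(5*u + 3*v - 6)) du + (6*u*(9*u^2 + 5*u*v + 2*v^2 + 3*v)) dv

Using F^*(f dg) = (f ∘ F) d(g ∘ F), substitute each coordinate x_i by F_i(u, v) in f_i, and replace dx_i by d F_i = (∂F_i/∂u) du + (∂F_i/∂v) dv.
  For the x component: f_1(F) = 6*u*v; d F_1 = (2*v) du + (2*u + 2*v + 3) dv
  For the y component: f_2(F) = 2*v*(2*u + v + 3); d F_2 = (-6*u) du + (0) dv
  For the z component: f_3(F) = 6*u*(3*u + v); d F_3 = (3*v) du + (3*u) dv
Combining and collecting du, dv coefficients:
  coeff of du: 6*u*v*(5*u + 3*v - 6)
  coeff of dv: 6*u*(9*u^2 + 5*u*v + 2*v^2 + 3*v)
F^* omega = (6*u*v*(5*u + 3*v - 6)) du + (6*u*(9*u^2 + 5*u*v + 2*v^2 + 3*v)) dv.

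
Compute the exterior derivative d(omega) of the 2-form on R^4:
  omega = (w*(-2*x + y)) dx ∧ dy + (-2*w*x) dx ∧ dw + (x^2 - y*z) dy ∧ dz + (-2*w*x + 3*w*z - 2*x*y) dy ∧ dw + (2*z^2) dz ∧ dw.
d(omega) = (-2*w - 2*x - y) dx ∧ dy ∧ dw + (2*x) dx ∧ dy ∧ dz + (-3*w) dy ∧ dz ∧ dw

For a 2-form omega = sum_{i<j} g_{ij} dx_i ∧ dx_j, the exterior derivative is
  d(omega) = sum_{i<j} d(g_{ij}) ∧ dx_i ∧ dx_j = sum_{i<j, k} (∂g_{ij}/∂x_k) dx_k ∧ dx_i ∧ dx_j.
Expand each term, using dx_k ∧ dx_i ∧ dx_j = sgn(permutation) dx_{(a)} ∧ dx_{(b)} ∧ dx_{(c)} with (a < b < c) sorted:
  d(w*(-2*x + y)) includes (∂/∂w)(w*(-2*x + y)) dw = (-2*x + y) dw, which multiplied by dx ∧ dy gives (-2*x + y) dx ∧ dy ∧ dw
  d(x^2 - y*z) includes (∂/∂x)(x^2 - y*z) dx = (2*x) dx, which multiplied by dy ∧ dz gives (2*x) dx ∧ dy ∧ dz
  d(-2*w*x + 3*w*z - 2*x*y) includes (∂/∂x)(-2*w*x + 3*w*z - 2*x*y) dx = (-2*w - 2*y) dx, which multiplied by dy ∧ dw gives (-2*w - 2*y) dx ∧ dy ∧ dw
  d(-2*w*x + 3*w*z - 2*x*y) includes (∂/∂z)(-2*w*x + 3*w*z - 2*x*y) dz = (3*w) dz, which multiplied by dy ∧ dw gives (-3*w) dy ∧ dz ∧ dw
Collecting like 3-forms: d(omega) = (-2*w - 2*x - y) dx ∧ dy ∧ dw + (2*x) dx ∧ dy ∧ dz + (-3*w) dy ∧ dz ∧ dw.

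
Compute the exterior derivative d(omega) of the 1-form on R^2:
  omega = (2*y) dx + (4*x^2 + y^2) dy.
d(omega) = (8*x - 2) dx ∧ dy

For a 1-form omega = sum_i f_i dx_i, the exterior derivative is
  d(omega) = sum_{i < j} (∂f_j/∂x_i - ∂f_i/∂x_j) dx_i ∧ dx_j.
  coefficient of dx ∧ dy: ∂f_2/∂x - ∂f_1/∂y = ∂(4*x^2 + y^2)/∂x - ∂(2*y)/∂y = 8*x - 2
Assembling: d(omega) = (8*x - 2) dx ∧ dy.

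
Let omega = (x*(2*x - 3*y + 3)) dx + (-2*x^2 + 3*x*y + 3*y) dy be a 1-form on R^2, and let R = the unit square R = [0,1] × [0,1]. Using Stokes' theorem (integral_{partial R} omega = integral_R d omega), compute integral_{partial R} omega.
integral_(partial R) omega = 1

Stokes: integral_partial_R omega = integral_R d omega with d omega = (∂Q/∂x - ∂P/∂y) dx ∧ dy.
  ∂Q/∂x = -4*x + 3*y
  ∂P/∂y = -3*x
  integrand = ∂Q/∂x - ∂P/∂y = -x + 3*y.
Integrating over R: integral_0^1 integral_0^1 (-x + 3*y) dx dy = 1.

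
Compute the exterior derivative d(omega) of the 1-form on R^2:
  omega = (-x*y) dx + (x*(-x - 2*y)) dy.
d(omega) = (-x - 2*y) dx ∧ dy

For a 1-form omega = sum_i f_i dx_i, the exterior derivative is
  d(omega) = sum_{i < j} (∂f_j/∂x_i - ∂f_i/∂x_j) dx_i ∧ dx_j.
  coefficient of dx ∧ dy: ∂f_2/∂x - ∂f_1/∂y = ∂(x*(-x - 2*y))/∂x - ∂(-x*y)/∂y = -x - 2*y
Assembling: d(omega) = (-x - 2*y) dx ∧ dy.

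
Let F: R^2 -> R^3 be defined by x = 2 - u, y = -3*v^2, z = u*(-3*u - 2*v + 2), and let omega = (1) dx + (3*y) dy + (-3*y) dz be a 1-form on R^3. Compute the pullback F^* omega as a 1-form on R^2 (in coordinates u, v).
F^* omega = (-54*u*v^2 - 18*v^3 + 18*v^2 - 1) du + (18*v^2*(-u + 3*v)) dv

Using F^*(f dg) = (f ∘ F) d(g ∘ F), substitute each coordinate x_i by F_i(u, v) in f_i, and replace dx_i by d F_i = (∂F_i/∂u) du + (∂F_i/∂v) dv.
  For the x component: f_1(F) = 1; d F_1 = (-1) du + (0) dv
  For the y component: f_2(F) = -9*v^2; d F_2 = (0) du + (-6*v) dv
  For the z component: f_3(F) = 9*v^2; d F_3 = (-6*u - 2*v + 2) du + (-2*u) dv
Combining and collecting du, dv coefficients:
  coeff of du: -54*u*v^2 - 18*v^3 + 18*v^2 - 1
  coeff of dv: 18*v^2*(-u + 3*v)
F^* omega = (-54*u*v^2 - 18*v^3 + 18*v^2 - 1) du + (18*v^2*(-u + 3*v)) dv.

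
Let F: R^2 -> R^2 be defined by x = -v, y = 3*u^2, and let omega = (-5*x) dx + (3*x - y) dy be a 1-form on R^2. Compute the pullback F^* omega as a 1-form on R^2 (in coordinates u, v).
F^* omega = (18*u*(-u^2 - v)) du + (-5*v) dv

Using F^*(f dg) = (f ∘ F) d(g ∘ F), substitute each coordinate x_i by F_i(u, v) in f_i, and replace dx_i by d F_i = (∂F_i/∂u) du + (∂F_i/∂v) dv.
  For the x component: f_1(F) = 5*v; d F_1 = (0) du + (-1) dv
  For the y component: f_2(F) = -3*u^2 - 3*v; d F_2 = (6*u) du + (0) dv
Combining and collecting du, dv coefficients:
  coeff of du: 18*u*(-u^2 - v)
  coeff of dv: -5*v
F^* omega = (18*u*(-u^2 - v)) du + (-5*v) dv.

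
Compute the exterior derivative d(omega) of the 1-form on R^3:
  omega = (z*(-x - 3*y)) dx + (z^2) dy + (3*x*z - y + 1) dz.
d(omega) = (3*z) dx ∧ dy + (x + 3*y + 3*z) dx ∧ dz + (-2*z - 1) dy ∧ dz

For a 1-form omega = sum_i f_i dx_i, the exterior derivative is
  d(omega) = sum_{i < j} (∂f_j/∂x_i - ∂f_i/∂x_j) dx_i ∧ dx_j.
  coefficient of dx ∧ dy: ∂f_2/∂x - ∂f_1/∂y = ∂(z^2)/∂x - ∂(z*(-x - 3*y))/∂y = 3*z
  coefficient of dx ∧ dz: ∂f_3/∂x - ∂f_1/∂z = ∂(3*x*z - y + 1)/∂x - ∂(z*(-x - 3*y))/∂z = x + 3*y + 3*z
  coefficient of dy ∧ dz: ∂f_3/∂y - ∂f_2/∂z = ∂(3*x*z - y + 1)/∂y - ∂(z^2)/∂z = -2*z - 1
Assembling: d(omega) = (3*z) dx ∧ dy + (x + 3*y + 3*z) dx ∧ dz + (-2*z - 1) dy ∧ dz.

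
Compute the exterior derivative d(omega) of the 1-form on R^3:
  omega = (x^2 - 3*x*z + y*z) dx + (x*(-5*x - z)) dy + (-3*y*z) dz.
d(omega) = (-10*x - 2*z) dx ∧ dy + (3*x - y) dx ∧ dz + (x - 3*z) dy ∧ dz

For a 1-form omega = sum_i f_i dx_i, the exterior derivative is
  d(omega) = sum_{i < j} (∂f_j/∂x_i - ∂f_i/∂x_j) dx_i ∧ dx_j.
  coefficient of dx ∧ dy: ∂f_2/∂x - ∂f_1/∂y = ∂(x*(-5*x - z))/∂x - ∂(x^2 - 3*x*z + y*z)/∂y = -10*x - 2*z
  coefficient of dx ∧ dz: ∂f_3/∂x - ∂f_1/∂z = ∂(-3*y*z)/∂x - ∂(x^2 - 3*x*z + y*z)/∂z = 3*x - y
  coefficient of dy ∧ dz: ∂f_3/∂y - ∂f_2/∂z = ∂(-3*y*z)/∂y - ∂(x*(-5*x - z))/∂z = x - 3*z
Assembling: d(omega) = (-10*x - 2*z) dx ∧ dy + (3*x - y) dx ∧ dz + (x - 3*z) dy ∧ dz.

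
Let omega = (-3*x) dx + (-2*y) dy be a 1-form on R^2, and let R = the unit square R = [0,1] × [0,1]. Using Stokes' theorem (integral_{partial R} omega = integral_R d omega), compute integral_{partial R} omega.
integral_(partial R) omega = 0

Stokes: integral_partial_R omega = integral_R d omega with d omega = (∂Q/∂x - ∂P/∂y) dx ∧ dy.
  ∂Q/∂x = 0
  ∂P/∂y = 0
  integrand = ∂Q/∂x - ∂P/∂y = 0.
Integrating over R: integral_0^1 integral_0^1 (0) dx dy = 0.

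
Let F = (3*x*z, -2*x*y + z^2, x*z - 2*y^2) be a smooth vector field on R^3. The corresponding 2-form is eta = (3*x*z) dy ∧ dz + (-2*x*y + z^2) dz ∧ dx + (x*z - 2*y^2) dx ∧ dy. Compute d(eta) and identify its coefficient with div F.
d(eta) = (-x + 3*z) dx ∧ dy ∧ dz; div F = -x + 3*z

For a 2-form in R^3 of the form above, applying d gives a 3-form with coefficient ∂P/∂x + ∂Q/∂y + ∂R/∂z:
  ∂P/∂x = 3*z
  ∂Q/∂y = -2*x
  ∂R/∂z = x
Sum = -x + 3*z, which is exactly div F.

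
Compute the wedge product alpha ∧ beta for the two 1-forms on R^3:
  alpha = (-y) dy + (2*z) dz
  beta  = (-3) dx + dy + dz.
alpha ∧ beta = (-3*y) dx ∧ dy + (-y - 2*z) dy ∧ dz + (6*z) dx ∧ dz

Distribute the wedge, using dx_i ∧ dx_j = -dx_j ∧ dx_i and dx_i ∧ dx_i = 0. For each pair (i, j) with i < j, the coefficient of dx_i ∧ dx_j in alpha ∧ beta is (alpha_i * beta_j - alpha_j * beta_i). Collecting: alpha ∧ beta = (-3*y) dx ∧ dy + (-y - 2*z) dy ∧ dz + (6*z) dx ∧ dz.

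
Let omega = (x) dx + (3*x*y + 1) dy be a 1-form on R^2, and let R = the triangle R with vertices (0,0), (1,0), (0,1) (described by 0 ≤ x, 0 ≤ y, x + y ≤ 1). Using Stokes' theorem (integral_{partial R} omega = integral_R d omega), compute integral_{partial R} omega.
integral_(partial R) omega = 1/2

Stokes: integral_partial_R omega = integral_R d omega with d omega = (∂Q/∂x - ∂P/∂y) dx ∧ dy.
  ∂Q/∂x = 3*y
  ∂P/∂y = 0
  integrand = ∂Q/∂x - ∂P/∂y = 3*y.
Integrating over R: integral_0^1 integral_0^{1-x} (3*y) dy dx = 1/2.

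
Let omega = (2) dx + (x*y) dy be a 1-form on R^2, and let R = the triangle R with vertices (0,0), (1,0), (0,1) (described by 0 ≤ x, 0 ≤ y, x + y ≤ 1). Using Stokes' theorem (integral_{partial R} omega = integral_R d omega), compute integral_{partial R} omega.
integral_(partial R) omega = 1/6

Stokes: integral_partial_R omega = integral_R d omega with d omega = (∂Q/∂x - ∂P/∂y) dx ∧ dy.
  ∂Q/∂x = y
  ∂P/∂y = 0
  integrand = ∂Q/∂x - ∂P/∂y = y.
Integrating over R: integral_0^1 integral_0^{1-x} (y) dy dx = 1/6.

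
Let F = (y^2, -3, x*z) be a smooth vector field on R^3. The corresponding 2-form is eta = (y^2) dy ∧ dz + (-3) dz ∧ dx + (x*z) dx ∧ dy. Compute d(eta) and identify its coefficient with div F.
d(eta) = (x) dx ∧ dy ∧ dz; div F = x

For a 2-form in R^3 of the form above, applying d gives a 3-form with coefficient ∂P/∂x + ∂Q/∂y + ∂R/∂z:
  ∂P/∂x = 0
  ∂Q/∂y = 0
  ∂R/∂z = x
Sum = x, which is exactly div F.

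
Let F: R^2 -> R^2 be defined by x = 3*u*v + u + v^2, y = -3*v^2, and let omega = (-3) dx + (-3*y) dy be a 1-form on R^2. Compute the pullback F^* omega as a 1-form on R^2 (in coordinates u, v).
F^* omega = (-9*v - 3) du + (-9*u - 54*v^3 - 6*v) dv

Using F^*(f dg) = (f ∘ F) d(g ∘ F), substitute each coordinate x_i by F_i(u, v) in f_i, and replace dx_i by d F_i = (∂F_i/∂u) du + (∂F_i/∂v) dv.
  For the x component: f_1(F) = -3; d F_1 = (3*v + 1) du + (3*u + 2*v) dv
  For the y component: f_2(F) = 9*v^2; d F_2 = (0) du + (-6*v) dv
Combining and collecting du, dv coefficients:
  coeff of du: -9*v - 3
  coeff of dv: -9*u - 54*v^3 - 6*v
F^* omega = (-9*v - 3) du + (-9*u - 54*v^3 - 6*v) dv.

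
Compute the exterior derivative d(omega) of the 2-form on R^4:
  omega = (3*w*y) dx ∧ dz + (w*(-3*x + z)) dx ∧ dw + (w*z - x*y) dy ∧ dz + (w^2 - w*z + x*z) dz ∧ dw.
d(omega) = (-3*w - y) dx ∧ dy ∧ dz + (-w + 3*y + z) dx ∧ dz ∧ dw + (z) dy ∧ dz ∧ dw

For a 2-form omega = sum_{i<j} g_{ij} dx_i ∧ dx_j, the exterior derivative is
  d(omega) = sum_{i<j} d(g_{ij}) ∧ dx_i ∧ dx_j = sum_{i<j, k} (∂g_{ij}/∂x_k) dx_k ∧ dx_i ∧ dx_j.
Expand each term, using dx_k ∧ dx_i ∧ dx_j = sgn(permutation) dx_{(a)} ∧ dx_{(b)} ∧ dx_{(c)} with (a < b < c) sorted:
  d(3*w*y) includes (∂/∂y)(3*w*y) dy = (3*w) dy, which multiplied by dx ∧ dz gives (-3*w) dx ∧ dy ∧ dz
  d(3*w*y) includes (∂/∂w)(3*w*y) dw = (3*y) dw, which multiplied by dx ∧ dz gives (3*y) dx ∧ dz ∧ dw
  d(w*(-3*x + z)) includes (∂/∂z)(w*(-3*x + z)) dz = (w) dz, which multiplied by dx ∧ dw gives (-w) dx ∧ dz ∧ dw
  d(w*z - x*y) includes (∂/∂x)(w*z - x*y) dx = (-y) dx, which multiplied by dy ∧ dz gives (-y) dx ∧ dy ∧ dz
  d(w*z - x*y) includes (∂/∂w)(w*z - x*y) dw = (z) dw, which multiplied by dy ∧ dz gives (z) dy ∧ dz ∧ dw
  d(w^2 - w*z + x*z) includes (∂/∂x)(w^2 - w*z + x*z) dx = (z) dx, which multiplied by dz ∧ dw gives (z) dx ∧ dz ∧ dw
Collecting like 3-forms: d(omega) = (-3*w - y) dx ∧ dy ∧ dz + (-w + 3*y + z) dx ∧ dz ∧ dw + (z) dy ∧ dz ∧ dw.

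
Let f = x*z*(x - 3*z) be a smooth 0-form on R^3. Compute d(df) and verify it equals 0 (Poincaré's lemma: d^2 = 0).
d(df) = 0

Step 1: df = sum_i (∂f/∂x_i) dx_i = (z*(2*x - 3*z)) dx + (0) dy + (x*(x - 6*z)) dz.
Step 2: Apply d again. Using the 1-form formula, the coefficient of dx ∧ dy in d(df) is ∂^2 f/∂x ∂y - ∂^2 f/∂y ∂x = (0) - (0) = 0 (equality of mixed partials for smooth f).
Similarly for dx ∧ dz and dy ∧ dz — all coefficients vanish. So d(df) = 0.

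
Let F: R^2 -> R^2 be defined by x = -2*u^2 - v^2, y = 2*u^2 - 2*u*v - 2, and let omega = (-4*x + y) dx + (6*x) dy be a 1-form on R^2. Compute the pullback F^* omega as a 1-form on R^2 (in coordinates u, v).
F^* omega = (-88*u^3 + 32*u^2*v - 40*u*v^2 + 8*u + 12*v^3) du + (24*u^3 - 20*u^2*v + 16*u*v^2 - 8*v^3 + 4*v) dv

Using F^*(f dg) = (f ∘ F) d(g ∘ F), substitute each coordinate x_i by F_i(u, v) in f_i, and replace dx_i by d F_i = (∂F_i/∂u) du + (∂F_i/∂v) dv.
  For the x component: f_1(F) = 10*u^2 - 2*u*v + 4*v^2 - 2; d F_1 = (-4*u) du + (-2*v) dv
  For the y component: f_2(F) = -12*u^2 - 6*v^2; d F_2 = (4*u - 2*v) du + (-2*u) dv
Combining and collecting du, dv coefficients:
  coeff of du: -88*u^3 + 32*u^2*v - 40*u*v^2 + 8*u + 12*v^3
  coeff of dv: 24*u^3 - 20*u^2*v + 16*u*v^2 - 8*v^3 + 4*v
F^* omega = (-88*u^3 + 32*u^2*v - 40*u*v^2 + 8*u + 12*v^3) du + (24*u^3 - 20*u^2*v + 16*u*v^2 - 8*v^3 + 4*v) dv.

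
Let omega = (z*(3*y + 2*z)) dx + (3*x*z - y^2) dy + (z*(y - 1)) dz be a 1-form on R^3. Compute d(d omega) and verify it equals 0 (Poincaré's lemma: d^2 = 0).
d(d omega) = 0

Step 1: d omega = sum_{i<j} (∂f_j/∂x_i - ∂f_i/∂x_j) dx_i ∧ dx_j:
  coeff of dx ∧ dy: 0
  coeff of dx ∧ dz: -3*y - 4*z
  coeff of dy ∧ dz: -3*x + z
Step 2: Apply d again to each 2-form coefficient. The only possible 3-form in R^3 is dx ∧ dy ∧ dz, with coefficient
  ∂(coeff of dy∧dz)/∂x - ∂(coeff of dx∧dz)/∂y + ∂(coeff of dx∧dy)/∂z
  = ∂/∂x (-3*x + z) - ∂/∂y (-3*y - 4*z) + ∂/∂z (0).
Each of these terms simplifies to sums of mixed partials that cancel in pairs. The result is 0 (by equality of mixed partials for smooth functions — Schwarz / Clairaut).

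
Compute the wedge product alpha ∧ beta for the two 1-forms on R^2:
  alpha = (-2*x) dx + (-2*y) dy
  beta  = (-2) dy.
alpha ∧ beta = (4*x) dx ∧ dy

Distribute the wedge, using dx_i ∧ dx_j = -dx_j ∧ dx_i and dx_i ∧ dx_i = 0. For each pair (i, j) with i < j, the coefficient of dx_i ∧ dx_j in alpha ∧ beta is (alpha_i * beta_j - alpha_j * beta_i). Collecting: alpha ∧ beta = (4*x) dx ∧ dy.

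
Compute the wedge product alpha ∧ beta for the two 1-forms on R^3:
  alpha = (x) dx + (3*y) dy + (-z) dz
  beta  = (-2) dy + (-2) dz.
alpha ∧ beta = (-2*x) dx ∧ dy + (-2*x) dx ∧ dz + (-6*y - 2*z) dy ∧ dz

Distribute the wedge, using dx_i ∧ dx_j = -dx_j ∧ dx_i and dx_i ∧ dx_i = 0. For each pair (i, j) with i < j, the coefficient of dx_i ∧ dx_j in alpha ∧ beta is (alpha_i * beta_j - alpha_j * beta_i). Collecting: alpha ∧ beta = (-2*x) dx ∧ dy + (-2*x) dx ∧ dz + (-6*y - 2*z) dy ∧ dz.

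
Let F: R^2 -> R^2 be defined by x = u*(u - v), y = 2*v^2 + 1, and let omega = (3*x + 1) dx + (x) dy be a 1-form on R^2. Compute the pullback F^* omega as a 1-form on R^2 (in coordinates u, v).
F^* omega = (6*u^3 - 9*u^2*v + 3*u*v^2 + 2*u - v) du + (u*(-3*u^2 + 7*u*v - 4*v^2 - 1)) dv

Using F^*(f dg) = (f ∘ F) d(g ∘ F), substitute each coordinate x_i by F_i(u, v) in f_i, and replace dx_i by d F_i = (∂F_i/∂u) du + (∂F_i/∂v) dv.
  For the x component: f_1(F) = 3*u^2 - 3*u*v + 1; d F_1 = (2*u - v) du + (-u) dv
  For the y component: f_2(F) = u*(u - v); d F_2 = (0) du + (4*v) dv
Combining and collecting du, dv coefficients:
  coeff of du: 6*u^3 - 9*u^2*v + 3*u*v^2 + 2*u - v
  coeff of dv: u*(-3*u^2 + 7*u*v - 4*v^2 - 1)
F^* omega = (6*u^3 - 9*u^2*v + 3*u*v^2 + 2*u - v) du + (u*(-3*u^2 + 7*u*v - 4*v^2 - 1)) dv.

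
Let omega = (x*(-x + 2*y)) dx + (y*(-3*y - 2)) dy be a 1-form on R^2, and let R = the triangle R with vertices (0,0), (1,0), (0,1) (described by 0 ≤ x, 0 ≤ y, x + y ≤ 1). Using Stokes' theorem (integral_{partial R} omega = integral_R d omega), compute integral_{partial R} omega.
integral_(partial R) omega = -1/3

Stokes: integral_partial_R omega = integral_R d omega with d omega = (∂Q/∂x - ∂P/∂y) dx ∧ dy.
  ∂Q/∂x = 0
  ∂P/∂y = 2*x
  integrand = ∂Q/∂x - ∂P/∂y = -2*x.
Integrating over R: integral_0^1 integral_0^{1-x} (-2*x) dy dx = -1/3.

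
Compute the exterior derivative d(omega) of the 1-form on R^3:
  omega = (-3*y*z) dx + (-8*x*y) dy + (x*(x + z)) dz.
d(omega) = (-8*y + 3*z) dx ∧ dy + (2*x + 3*y + z) dx ∧ dz

For a 1-form omega = sum_i f_i dx_i, the exterior derivative is
  d(omega) = sum_{i < j} (∂f_j/∂x_i - ∂f_i/∂x_j) dx_i ∧ dx_j.
  coefficient of dx ∧ dy: ∂f_2/∂x - ∂f_1/∂y = ∂(-8*x*y)/∂x - ∂(-3*y*z)/∂y = -8*y + 3*z
  coefficient of dx ∧ dz: ∂f_3/∂x - ∂f_1/∂z = ∂(x*(x + z))/∂x - ∂(-3*y*z)/∂z = 2*x + 3*y + z
Assembling: d(omega) = (-8*y + 3*z) dx ∧ dy + (2*x + 3*y + z) dx ∧ dz.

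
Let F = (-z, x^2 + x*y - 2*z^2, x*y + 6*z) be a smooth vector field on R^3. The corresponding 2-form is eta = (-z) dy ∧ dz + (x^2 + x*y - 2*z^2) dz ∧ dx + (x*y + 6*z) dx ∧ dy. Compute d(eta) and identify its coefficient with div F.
d(eta) = (x + 6) dx ∧ dy ∧ dz; div F = x + 6

For a 2-form in R^3 of the form above, applying d gives a 3-form with coefficient ∂P/∂x + ∂Q/∂y + ∂R/∂z:
  ∂P/∂x = 0
  ∂Q/∂y = x
  ∂R/∂z = 6
Sum = x + 6, which is exactly div F.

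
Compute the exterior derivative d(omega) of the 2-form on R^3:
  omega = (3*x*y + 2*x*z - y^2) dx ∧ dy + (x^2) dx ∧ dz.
d(omega) = (2*x) dx ∧ dy ∧ dz

For a 2-form omega = sum_{i<j} g_{ij} dx_i ∧ dx_j, the exterior derivative is
  d(omega) = sum_{i<j} d(g_{ij}) ∧ dx_i ∧ dx_j = sum_{i<j, k} (∂g_{ij}/∂x_k) dx_k ∧ dx_i ∧ dx_j.
Expand each term, using dx_k ∧ dx_i ∧ dx_j = sgn(permutation) dx_{(a)} ∧ dx_{(b)} ∧ dx_{(c)} with (a < b < c) sorted:
  d(3*x*y + 2*x*z - y^2) includes (∂/∂z)(3*x*y + 2*x*z - y^2) dz = (2*x) dz, which multiplied by dx ∧ dy gives (2*x) dx ∧ dy ∧ dz
Collecting like 3-forms: d(omega) = (2*x) dx ∧ dy ∧ dz.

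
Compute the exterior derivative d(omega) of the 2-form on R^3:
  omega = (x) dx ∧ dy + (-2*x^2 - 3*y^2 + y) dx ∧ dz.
d(omega) = (6*y - 1) dx ∧ dy ∧ dz

For a 2-form omega = sum_{i<j} g_{ij} dx_i ∧ dx_j, the exterior derivative is
  d(omega) = sum_{i<j} d(g_{ij}) ∧ dx_i ∧ dx_j = sum_{i<j, k} (∂g_{ij}/∂x_k) dx_k ∧ dx_i ∧ dx_j.
Expand each term, using dx_k ∧ dx_i ∧ dx_j = sgn(permutation) dx_{(a)} ∧ dx_{(b)} ∧ dx_{(c)} with (a < b < c) sorted:
  d(-2*x^2 - 3*y^2 + y) includes (∂/∂y)(-2*x^2 - 3*y^2 + y) dy = (1 - 6*y) dy, which multiplied by dx ∧ dz gives (6*y - 1) dx ∧ dy ∧ dz
Collecting like 3-forms: d(omega) = (6*y - 1) dx ∧ dy ∧ dz.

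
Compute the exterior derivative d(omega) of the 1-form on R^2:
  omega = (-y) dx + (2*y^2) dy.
d(omega) = (1) dx ∧ dy

For a 1-form omega = sum_i f_i dx_i, the exterior derivative is
  d(omega) = sum_{i < j} (∂f_j/∂x_i - ∂f_i/∂x_j) dx_i ∧ dx_j.
  coefficient of dx ∧ dy: ∂f_2/∂x - ∂f_1/∂y = ∂(2*y^2)/∂x - ∂(-y)/∂y = 1
Assembling: d(omega) = (1) dx ∧ dy.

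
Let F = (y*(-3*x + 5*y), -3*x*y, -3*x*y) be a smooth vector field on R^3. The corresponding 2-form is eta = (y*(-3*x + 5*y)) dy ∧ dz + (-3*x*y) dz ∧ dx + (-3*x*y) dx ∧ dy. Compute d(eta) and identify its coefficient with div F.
d(eta) = (-3*x - 3*y) dx ∧ dy ∧ dz; div F = -3*x - 3*y

For a 2-form in R^3 of the form above, applying d gives a 3-form with coefficient ∂P/∂x + ∂Q/∂y + ∂R/∂z:
  ∂P/∂x = -3*y
  ∂Q/∂y = -3*x
  ∂R/∂z = 0
Sum = -3*x - 3*y, which is exactly div F.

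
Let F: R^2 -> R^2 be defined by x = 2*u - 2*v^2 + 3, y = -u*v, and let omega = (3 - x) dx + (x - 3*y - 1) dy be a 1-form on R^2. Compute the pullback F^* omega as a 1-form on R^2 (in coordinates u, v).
F^* omega = (-3*u*v^2 - 2*u*v - 4*u + 2*v^3 + 4*v^2 - 2*v) du + (-3*u^2*v - 2*u^2 + 2*u*v^2 + 8*u*v - 2*u - 8*v^3) dv

Using F^*(f dg) = (f ∘ F) d(g ∘ F), substitute each coordinate x_i by F_i(u, v) in f_i, and replace dx_i by d F_i = (∂F_i/∂u) du + (∂F_i/∂v) dv.
  For the x component: f_1(F) = -2*u + 2*v^2; d F_1 = (2) du + (-4*v) dv
  For the y component: f_2(F) = 3*u*v + 2*u - 2*v^2 + 2; d F_2 = (-v) du + (-u) dv
Combining and collecting du, dv coefficients:
  coeff of du: -3*u*v^2 - 2*u*v - 4*u + 2*v^3 + 4*v^2 - 2*v
  coeff of dv: -3*u^2*v - 2*u^2 + 2*u*v^2 + 8*u*v - 2*u - 8*v^3
F^* omega = (-3*u*v^2 - 2*u*v - 4*u + 2*v^3 + 4*v^2 - 2*v) du + (-3*u^2*v - 2*u^2 + 2*u*v^2 + 8*u*v - 2*u - 8*v^3) dv.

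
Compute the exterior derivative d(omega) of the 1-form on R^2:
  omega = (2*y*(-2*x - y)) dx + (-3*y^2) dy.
d(omega) = (4*x + 4*y) dx ∧ dy

For a 1-form omega = sum_i f_i dx_i, the exterior derivative is
  d(omega) = sum_{i < j} (∂f_j/∂x_i - ∂f_i/∂x_j) dx_i ∧ dx_j.
  coefficient of dx ∧ dy: ∂f_2/∂x - ∂f_1/∂y = ∂(-3*y^2)/∂x - ∂(2*y*(-2*x - y))/∂y = 4*x + 4*y
Assembling: d(omega) = (4*x + 4*y) dx ∧ dy.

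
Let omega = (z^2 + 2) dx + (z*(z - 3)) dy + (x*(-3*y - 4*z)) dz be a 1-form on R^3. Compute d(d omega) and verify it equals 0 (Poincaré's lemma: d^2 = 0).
d(d omega) = 0

Step 1: d omega = sum_{i<j} (∂f_j/∂x_i - ∂f_i/∂x_j) dx_i ∧ dx_j:
  coeff of dx ∧ dy: 0
  coeff of dx ∧ dz: -3*y - 6*z
  coeff of dy ∧ dz: -3*x - 2*z + 3
Step 2: Apply d again to each 2-form coefficient. The only possible 3-form in R^3 is dx ∧ dy ∧ dz, with coefficient
  ∂(coeff of dy∧dz)/∂x - ∂(coeff of dx∧dz)/∂y + ∂(coeff of dx∧dy)/∂z
  = ∂/∂x (-3*x - 2*z + 3) - ∂/∂y (-3*y - 6*z) + ∂/∂z (0).
Each of these terms simplifies to sums of mixed partials that cancel in pairs. The result is 0 (by equality of mixed partials for smooth functions — Schwarz / Clairaut).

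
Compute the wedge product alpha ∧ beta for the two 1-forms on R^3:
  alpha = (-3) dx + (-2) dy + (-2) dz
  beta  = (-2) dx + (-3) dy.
alpha ∧ beta = (5) dx ∧ dy + (-4) dx ∧ dz + (-6) dy ∧ dz

Distribute the wedge, using dx_i ∧ dx_j = -dx_j ∧ dx_i and dx_i ∧ dx_i = 0. For each pair (i, j) with i < j, the coefficient of dx_i ∧ dx_j in alpha ∧ beta is (alpha_i * beta_j - alpha_j * beta_i). Collecting: alpha ∧ beta = (5) dx ∧ dy + (-4) dx ∧ dz + (-6) dy ∧ dz.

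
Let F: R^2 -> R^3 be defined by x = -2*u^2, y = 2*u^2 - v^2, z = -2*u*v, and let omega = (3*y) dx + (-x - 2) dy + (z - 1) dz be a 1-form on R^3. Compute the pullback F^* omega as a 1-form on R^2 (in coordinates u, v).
F^* omega = (-16*u^3 + 16*u*v^2 - 8*u + 2*v) du + (2*u + 4*v) dv

Using F^*(f dg) = (f ∘ F) d(g ∘ F), substitute each coordinate x_i by F_i(u, v) in f_i, and replace dx_i by d F_i = (∂F_i/∂u) du + (∂F_i/∂v) dv.
  For the x component: f_1(F) = 6*u^2 - 3*v^2; d F_1 = (-4*u) du + (0) dv
  For the y component: f_2(F) = 2*u^2 - 2; d F_2 = (4*u) du + (-2*v) dv
  For the z component: f_3(F) = -2*u*v - 1; d F_3 = (-2*v) du + (-2*u) dv
Combining and collecting du, dv coefficients:
  coeff of du: -16*u^3 + 16*u*v^2 - 8*u + 2*v
  coeff of dv: 2*u + 4*v
F^* omega = (-16*u^3 + 16*u*v^2 - 8*u + 2*v) du + (2*u + 4*v) dv.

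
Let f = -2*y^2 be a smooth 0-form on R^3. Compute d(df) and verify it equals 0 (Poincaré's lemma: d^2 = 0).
d(df) = 0

Step 1: df = sum_i (∂f/∂x_i) dx_i = (0) dx + (-4*y) dy + (0) dz.
Step 2: Apply d again. Using the 1-form formula, the coefficient of dx ∧ dy in d(df) is ∂^2 f/∂x ∂y - ∂^2 f/∂y ∂x = (0) - (0) = 0 (equality of mixed partials for smooth f).
Similarly for dx ∧ dz and dy ∧ dz — all coefficients vanish. So d(df) = 0.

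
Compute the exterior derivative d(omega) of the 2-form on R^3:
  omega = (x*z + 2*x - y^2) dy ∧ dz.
d(omega) = (z + 2) dx ∧ dy ∧ dz

For a 2-form omega = sum_{i<j} g_{ij} dx_i ∧ dx_j, the exterior derivative is
  d(omega) = sum_{i<j} d(g_{ij}) ∧ dx_i ∧ dx_j = sum_{i<j, k} (∂g_{ij}/∂x_k) dx_k ∧ dx_i ∧ dx_j.
Expand each term, using dx_k ∧ dx_i ∧ dx_j = sgn(permutation) dx_{(a)} ∧ dx_{(b)} ∧ dx_{(c)} with (a < b < c) sorted:
  d(x*z + 2*x - y^2) includes (∂/∂x)(x*z + 2*x - y^2) dx = (z + 2) dx, which multiplied by dy ∧ dz gives (z + 2) dx ∧ dy ∧ dz
Collecting like 3-forms: d(omega) = (z + 2) dx ∧ dy ∧ dz.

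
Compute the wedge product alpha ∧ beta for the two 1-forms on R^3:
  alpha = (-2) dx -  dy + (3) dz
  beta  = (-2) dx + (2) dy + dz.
alpha ∧ beta = (-6) dx ∧ dy + (4) dx ∧ dz + (-7) dy ∧ dz

Distribute the wedge, using dx_i ∧ dx_j = -dx_j ∧ dx_i and dx_i ∧ dx_i = 0. For each pair (i, j) with i < j, the coefficient of dx_i ∧ dx_j in alpha ∧ beta is (alpha_i * beta_j - alpha_j * beta_i). Collecting: alpha ∧ beta = (-6) dx ∧ dy + (4) dx ∧ dz + (-7) dy ∧ dz.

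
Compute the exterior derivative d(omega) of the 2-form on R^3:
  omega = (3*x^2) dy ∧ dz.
d(omega) = (6*x) dx ∧ dy ∧ dz

For a 2-form omega = sum_{i<j} g_{ij} dx_i ∧ dx_j, the exterior derivative is
  d(omega) = sum_{i<j} d(g_{ij}) ∧ dx_i ∧ dx_j = sum_{i<j, k} (∂g_{ij}/∂x_k) dx_k ∧ dx_i ∧ dx_j.
Expand each term, using dx_k ∧ dx_i ∧ dx_j = sgn(permutation) dx_{(a)} ∧ dx_{(b)} ∧ dx_{(c)} with (a < b < c) sorted:
  d(3*x^2) includes (∂/∂x)(3*x^2) dx = (6*x) dx, which multiplied by dy ∧ dz gives (6*x) dx ∧ dy ∧ dz
Collecting like 3-forms: d(omega) = (6*x) dx ∧ dy ∧ dz.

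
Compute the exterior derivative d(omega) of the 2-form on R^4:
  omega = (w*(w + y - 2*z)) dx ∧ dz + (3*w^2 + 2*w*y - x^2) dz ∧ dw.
d(omega) = (-w) dx ∧ dy ∧ dz + (2*w - 2*x + y - 2*z) dx ∧ dz ∧ dw + (2*w) dy ∧ dz ∧ dw

For a 2-form omega = sum_{i<j} g_{ij} dx_i ∧ dx_j, the exterior derivative is
  d(omega) = sum_{i<j} d(g_{ij}) ∧ dx_i ∧ dx_j = sum_{i<j, k} (∂g_{ij}/∂x_k) dx_k ∧ dx_i ∧ dx_j.
Expand each term, using dx_k ∧ dx_i ∧ dx_j = sgn(permutation) dx_{(a)} ∧ dx_{(b)} ∧ dx_{(c)} with (a < b < c) sorted:
  d(w*(w + y - 2*z)) includes (∂/∂y)(w*(w + y - 2*z)) dy = (w) dy, which multiplied by dx ∧ dz gives (-w) dx ∧ dy ∧ dz
  d(w*(w + y - 2*z)) includes (∂/∂w)(w*(w + y - 2*z)) dw = (2*w + y - 2*z) dw, which multiplied by dx ∧ dz gives (2*w + y - 2*z) dx ∧ dz ∧ dw
  d(3*w^2 + 2*w*y - x^2) includes (∂/∂x)(3*w^2 + 2*w*y - x^2) dx = (-2*x) dx, which multiplied by dz ∧ dw gives (-2*x) dx ∧ dz ∧ dw
  d(3*w^2 + 2*w*y - x^2) includes (∂/∂y)(3*w^2 + 2*w*y - x^2) dy = (2*w) dy, which multiplied by dz ∧ dw gives (2*w) dy ∧ dz ∧ dw
Collecting like 3-forms: d(omega) = (-w) dx ∧ dy ∧ dz + (2*w - 2*x + y - 2*z) dx ∧ dz ∧ dw + (2*w) dy ∧ dz ∧ dw.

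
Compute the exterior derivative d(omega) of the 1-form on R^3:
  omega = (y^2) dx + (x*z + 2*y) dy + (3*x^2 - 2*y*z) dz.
d(omega) = (-2*y + z) dx ∧ dy + (6*x) dx ∧ dz + (-x - 2*z) dy ∧ dz

For a 1-form omega = sum_i f_i dx_i, the exterior derivative is
  d(omega) = sum_{i < j} (∂f_j/∂x_i - ∂f_i/∂x_j) dx_i ∧ dx_j.
  coefficient of dx ∧ dy: ∂f_2/∂x - ∂f_1/∂y = ∂(x*z + 2*y)/∂x - ∂(y^2)/∂y = -2*y + z
  coefficient of dx ∧ dz: ∂f_3/∂x - ∂f_1/∂z = ∂(3*x^2 - 2*y*z)/∂x - ∂(y^2)/∂z = 6*x
  coefficient of dy ∧ dz: ∂f_3/∂y - ∂f_2/∂z = ∂(3*x^2 - 2*y*z)/∂y - ∂(x*z + 2*y)/∂z = -x - 2*z
Assembling: d(omega) = (-2*y + z) dx ∧ dy + (6*x) dx ∧ dz + (-x - 2*z) dy ∧ dz.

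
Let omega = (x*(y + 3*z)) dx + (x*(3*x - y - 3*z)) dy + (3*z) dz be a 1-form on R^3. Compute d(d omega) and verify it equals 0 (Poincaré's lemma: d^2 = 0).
d(d omega) = 0

Step 1: d omega = sum_{i<j} (∂f_j/∂x_i - ∂f_i/∂x_j) dx_i ∧ dx_j:
  coeff of dx ∧ dy: 5*x - y - 3*z
  coeff of dx ∧ dz: -3*x
  coeff of dy ∧ dz: 3*x
Step 2: Apply d again to each 2-form coefficient. The only possible 3-form in R^3 is dx ∧ dy ∧ dz, with coefficient
  ∂(coeff of dy∧dz)/∂x - ∂(coeff of dx∧dz)/∂y + ∂(coeff of dx∧dy)/∂z
  = ∂/∂x (3*x) - ∂/∂y (-3*x) + ∂/∂z (5*x - y - 3*z).
Each of these terms simplifies to sums of mixed partials that cancel in pairs. The result is 0 (by equality of mixed partials for smooth functions — Schwarz / Clairaut).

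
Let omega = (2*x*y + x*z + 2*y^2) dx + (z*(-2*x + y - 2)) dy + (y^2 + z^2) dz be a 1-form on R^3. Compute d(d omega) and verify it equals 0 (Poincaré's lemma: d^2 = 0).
d(d omega) = 0

Step 1: d omega = sum_{i<j} (∂f_j/∂x_i - ∂f_i/∂x_j) dx_i ∧ dx_j:
  coeff of dx ∧ dy: -2*x - 4*y - 2*z
  coeff of dx ∧ dz: -x
  coeff of dy ∧ dz: 2*x + y + 2
Step 2: Apply d again to each 2-form coefficient. The only possible 3-form in R^3 is dx ∧ dy ∧ dz, with coefficient
  ∂(coeff of dy∧dz)/∂x - ∂(coeff of dx∧dz)/∂y + ∂(coeff of dx∧dy)/∂z
  = ∂/∂x (2*x + y + 2) - ∂/∂y (-x) + ∂/∂z (-2*x - 4*y - 2*z).
Each of these terms simplifies to sums of mixed partials that cancel in pairs. The result is 0 (by equality of mixed partials for smooth functions — Schwarz / Clairaut).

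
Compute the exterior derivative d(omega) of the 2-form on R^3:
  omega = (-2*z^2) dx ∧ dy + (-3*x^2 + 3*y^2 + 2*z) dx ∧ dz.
d(omega) = (-6*y - 4*z) dx ∧ dy ∧ dz

For a 2-form omega = sum_{i<j} g_{ij} dx_i ∧ dx_j, the exterior derivative is
  d(omega) = sum_{i<j} d(g_{ij}) ∧ dx_i ∧ dx_j = sum_{i<j, k} (∂g_{ij}/∂x_k) dx_k ∧ dx_i ∧ dx_j.
Expand each term, using dx_k ∧ dx_i ∧ dx_j = sgn(permutation) dx_{(a)} ∧ dx_{(b)} ∧ dx_{(c)} with (a < b < c) sorted:
  d(-2*z^2) includes (∂/∂z)(-2*z^2) dz = (-4*z) dz, which multiplied by dx ∧ dy gives (-4*z) dx ∧ dy ∧ dz
  d(-3*x^2 + 3*y^2 + 2*z) includes (∂/∂y)(-3*x^2 + 3*y^2 + 2*z) dy = (6*y) dy, which multiplied by dx ∧ dz gives (-6*y) dx ∧ dy ∧ dz
Collecting like 3-forms: d(omega) = (-6*y - 4*z) dx ∧ dy ∧ dz.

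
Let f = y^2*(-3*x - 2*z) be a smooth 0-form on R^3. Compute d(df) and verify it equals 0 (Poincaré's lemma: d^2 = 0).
d(df) = 0

Step 1: df = sum_i (∂f/∂x_i) dx_i = (-3*y^2) dx + (2*y*(-3*x - 2*z)) dy + (-2*y^2) dz.
Step 2: Apply d again. Using the 1-form formula, the coefficient of dx ∧ dy in d(df) is ∂^2 f/∂x ∂y - ∂^2 f/∂y ∂x = (-6*y) - (-6*y) = 0 (equality of mixed partials for smooth f).
Similarly for dx ∧ dz and dy ∧ dz — all coefficients vanish. So d(df) = 0.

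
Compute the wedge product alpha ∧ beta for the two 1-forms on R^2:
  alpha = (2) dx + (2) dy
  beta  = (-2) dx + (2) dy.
alpha ∧ beta = (8) dx ∧ dy

Distribute the wedge, using dx_i ∧ dx_j = -dx_j ∧ dx_i and dx_i ∧ dx_i = 0. For each pair (i, j) with i < j, the coefficient of dx_i ∧ dx_j in alpha ∧ beta is (alpha_i * beta_j - alpha_j * beta_i). Collecting: alpha ∧ beta = (8) dx ∧ dy.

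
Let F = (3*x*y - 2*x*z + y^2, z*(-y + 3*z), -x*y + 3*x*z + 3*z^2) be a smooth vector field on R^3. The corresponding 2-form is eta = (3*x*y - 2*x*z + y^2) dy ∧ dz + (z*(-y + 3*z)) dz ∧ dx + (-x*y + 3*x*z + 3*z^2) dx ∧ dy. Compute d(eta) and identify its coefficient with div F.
d(eta) = (3*x + 3*y + 3*z) dx ∧ dy ∧ dz; div F = 3*x + 3*y + 3*z

For a 2-form in R^3 of the form above, applying d gives a 3-form with coefficient ∂P/∂x + ∂Q/∂y + ∂R/∂z:
  ∂P/∂x = 3*y - 2*z
  ∂Q/∂y = -z
  ∂R/∂z = 3*x + 6*z
Sum = 3*x + 3*y + 3*z, which is exactly div F.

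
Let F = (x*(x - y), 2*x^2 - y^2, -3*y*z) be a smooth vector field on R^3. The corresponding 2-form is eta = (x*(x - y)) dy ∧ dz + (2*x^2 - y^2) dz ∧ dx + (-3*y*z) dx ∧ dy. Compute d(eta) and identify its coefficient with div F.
d(eta) = (2*x - 6*y) dx ∧ dy ∧ dz; div F = 2*x - 6*y

For a 2-form in R^3 of the form above, applying d gives a 3-form with coefficient ∂P/∂x + ∂Q/∂y + ∂R/∂z:
  ∂P/∂x = 2*x - y
  ∂Q/∂y = -2*y
  ∂R/∂z = -3*y
Sum = 2*x - 6*y, which is exactly div F.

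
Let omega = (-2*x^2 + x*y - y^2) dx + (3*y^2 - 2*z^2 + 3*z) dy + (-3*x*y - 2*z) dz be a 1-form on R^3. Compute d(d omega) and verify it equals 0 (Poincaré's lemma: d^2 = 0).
d(d omega) = 0

Step 1: d omega = sum_{i<j} (∂f_j/∂x_i - ∂f_i/∂x_j) dx_i ∧ dx_j:
  coeff of dx ∧ dy: -x + 2*y
  coeff of dx ∧ dz: -3*y
  coeff of dy ∧ dz: -3*x + 4*z - 3
Step 2: Apply d again to each 2-form coefficient. The only possible 3-form in R^3 is dx ∧ dy ∧ dz, with coefficient
  ∂(coeff of dy∧dz)/∂x - ∂(coeff of dx∧dz)/∂y + ∂(coeff of dx∧dy)/∂z
  = ∂/∂x (-3*x + 4*z - 3) - ∂/∂y (-3*y) + ∂/∂z (-x + 2*y).
Each of these terms simplifies to sums of mixed partials that cancel in pairs. The result is 0 (by equality of mixed partials for smooth functions — Schwarz / Clairaut).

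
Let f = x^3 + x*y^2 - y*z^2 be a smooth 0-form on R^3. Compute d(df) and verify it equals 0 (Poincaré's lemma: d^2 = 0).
d(df) = 0

Step 1: df = sum_i (∂f/∂x_i) dx_i = (3*x^2 + y^2) dx + (2*x*y - z^2) dy + (-2*y*z) dz.
Step 2: Apply d again. Using the 1-form formula, the coefficient of dx ∧ dy in d(df) is ∂^2 f/∂x ∂y - ∂^2 f/∂y ∂x = (2*y) - (2*y) = 0 (equality of mixed partials for smooth f).
Similarly for dx ∧ dz and dy ∧ dz — all coefficients vanish. So d(df) = 0.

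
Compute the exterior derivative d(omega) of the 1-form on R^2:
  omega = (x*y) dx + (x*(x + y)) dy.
d(omega) = (x + y) dx ∧ dy

For a 1-form omega = sum_i f_i dx_i, the exterior derivative is
  d(omega) = sum_{i < j} (∂f_j/∂x_i - ∂f_i/∂x_j) dx_i ∧ dx_j.
  coefficient of dx ∧ dy: ∂f_2/∂x - ∂f_1/∂y = ∂(x*(x + y))/∂x - ∂(x*y)/∂y = x + y
Assembling: d(omega) = (x + y) dx ∧ dy.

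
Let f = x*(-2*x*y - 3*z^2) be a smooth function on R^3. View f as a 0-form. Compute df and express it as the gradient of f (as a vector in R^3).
df = (-4*x*y - 3*z^2) dx + (-2*x^2) dy + (-6*x*z) dz; grad f = (-4*x*y - 3*z^2, -2*x^2, -6*x*z)

For a 0-form f, d f = (∂f/∂x) dx + (∂f/∂y) dy + (∂f/∂z) dz. The components of the vector representation are exactly the entries of grad f in Cartesian coordinates:
  ∂f/∂x = -4*x*y - 3*z^2
  ∂f/∂y = -2*x^2
  ∂f/∂z = -6*x*z.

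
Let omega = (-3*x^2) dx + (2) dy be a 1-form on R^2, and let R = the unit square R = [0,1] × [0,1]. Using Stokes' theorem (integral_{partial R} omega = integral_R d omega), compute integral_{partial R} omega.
integral_(partial R) omega = 0

Stokes: integral_partial_R omega = integral_R d omega with d omega = (∂Q/∂x - ∂P/∂y) dx ∧ dy.
  ∂Q/∂x = 0
  ∂P/∂y = 0
  integrand = ∂Q/∂x - ∂P/∂y = 0.
Integrating over R: integral_0^1 integral_0^1 (0) dx dy = 0.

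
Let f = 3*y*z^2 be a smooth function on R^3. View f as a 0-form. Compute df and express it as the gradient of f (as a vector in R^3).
df = (0) dx + (3*z^2) dy + (6*y*z) dz; grad f = (0, 3*z^2, 6*y*z)

For a 0-form f, d f = (∂f/∂x) dx + (∂f/∂y) dy + (∂f/∂z) dz. The components of the vector representation are exactly the entries of grad f in Cartesian coordinates:
  ∂f/∂x = 0
  ∂f/∂y = 3*z^2
  ∂f/∂z = 6*y*z.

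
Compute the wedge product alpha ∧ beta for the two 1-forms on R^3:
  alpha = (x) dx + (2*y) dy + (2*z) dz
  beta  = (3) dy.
alpha ∧ beta = (3*x) dx ∧ dy + (-6*z) dy ∧ dz

Distribute the wedge, using dx_i ∧ dx_j = -dx_j ∧ dx_i and dx_i ∧ dx_i = 0. For each pair (i, j) with i < j, the coefficient of dx_i ∧ dx_j in alpha ∧ beta is (alpha_i * beta_j - alpha_j * beta_i). Collecting: alpha ∧ beta = (3*x) dx ∧ dy + (-6*z) dy ∧ dz.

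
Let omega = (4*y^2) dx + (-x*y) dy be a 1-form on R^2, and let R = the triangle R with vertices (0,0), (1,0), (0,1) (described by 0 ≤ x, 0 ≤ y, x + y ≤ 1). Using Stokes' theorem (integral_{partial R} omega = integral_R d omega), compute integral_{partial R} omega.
integral_(partial R) omega = -3/2

Stokes: integral_partial_R omega = integral_R d omega with d omega = (∂Q/∂x - ∂P/∂y) dx ∧ dy.
  ∂Q/∂x = -y
  ∂P/∂y = 8*y
  integrand = ∂Q/∂x - ∂P/∂y = -9*y.
Integrating over R: integral_0^1 integral_0^{1-x} (-9*y) dy dx = -3/2.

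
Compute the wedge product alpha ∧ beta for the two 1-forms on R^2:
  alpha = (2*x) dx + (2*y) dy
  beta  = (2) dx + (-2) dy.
alpha ∧ beta = (-4*x - 4*y) dx ∧ dy

Distribute the wedge, using dx_i ∧ dx_j = -dx_j ∧ dx_i and dx_i ∧ dx_i = 0. For each pair (i, j) with i < j, the coefficient of dx_i ∧ dx_j in alpha ∧ beta is (alpha_i * beta_j - alpha_j * beta_i). Collecting: alpha ∧ beta = (-4*x - 4*y) dx ∧ dy.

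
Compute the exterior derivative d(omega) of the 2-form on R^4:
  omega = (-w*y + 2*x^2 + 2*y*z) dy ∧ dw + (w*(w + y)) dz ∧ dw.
d(omega) = (4*x) dx ∧ dy ∧ dw + (w - 2*y) dy ∧ dz ∧ dw

For a 2-form omega = sum_{i<j} g_{ij} dx_i ∧ dx_j, the exterior derivative is
  d(omega) = sum_{i<j} d(g_{ij}) ∧ dx_i ∧ dx_j = sum_{i<j, k} (∂g_{ij}/∂x_k) dx_k ∧ dx_i ∧ dx_j.
Expand each term, using dx_k ∧ dx_i ∧ dx_j = sgn(permutation) dx_{(a)} ∧ dx_{(b)} ∧ dx_{(c)} with (a < b < c) sorted:
  d(-w*y + 2*x^2 + 2*y*z) includes (∂/∂x)(-w*y + 2*x^2 + 2*y*z) dx = (4*x) dx, which multiplied by dy ∧ dw gives (4*x) dx ∧ dy ∧ dw
  d(-w*y + 2*x^2 + 2*y*z) includes (∂/∂z)(-w*y + 2*x^2 + 2*y*z) dz = (2*y) dz, which multiplied by dy ∧ dw gives (-2*y) dy ∧ dz ∧ dw
  d(w*(w + y)) includes (∂/∂y)(w*(w + y)) dy = (w) dy, which multiplied by dz ∧ dw gives (w) dy ∧ dz ∧ dw
Collecting like 3-forms: d(omega) = (4*x) dx ∧ dy ∧ dw + (w - 2*y) dy ∧ dz ∧ dw.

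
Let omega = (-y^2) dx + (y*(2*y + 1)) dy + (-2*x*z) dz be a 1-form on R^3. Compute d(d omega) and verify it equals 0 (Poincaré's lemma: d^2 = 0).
d(d omega) = 0

Step 1: d omega = sum_{i<j} (∂f_j/∂x_i - ∂f_i/∂x_j) dx_i ∧ dx_j:
  coeff of dx ∧ dy: 2*y
  coeff of dx ∧ dz: -2*z
  coeff of dy ∧ dz: 0
Step 2: Apply d again to each 2-form coefficient. The only possible 3-form in R^3 is dx ∧ dy ∧ dz, with coefficient
  ∂(coeff of dy∧dz)/∂x - ∂(coeff of dx∧dz)/∂y + ∂(coeff of dx∧dy)/∂z
  = ∂/∂x (0) - ∂/∂y (-2*z) + ∂/∂z (2*y).
Each of these terms simplifies to sums of mixed partials that cancel in pairs. The result is 0 (by equality of mixed partials for smooth functions — Schwarz / Clairaut).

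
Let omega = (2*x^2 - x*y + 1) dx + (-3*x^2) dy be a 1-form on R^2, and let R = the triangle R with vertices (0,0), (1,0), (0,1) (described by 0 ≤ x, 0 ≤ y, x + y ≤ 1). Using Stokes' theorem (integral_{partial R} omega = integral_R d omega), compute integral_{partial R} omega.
integral_(partial R) omega = -5/6

Stokes: integral_partial_R omega = integral_R d omega with d omega = (∂Q/∂x - ∂P/∂y) dx ∧ dy.
  ∂Q/∂x = -6*x
  ∂P/∂y = -x
  integrand = ∂Q/∂x - ∂P/∂y = -5*x.
Integrating over R: integral_0^1 integral_0^{1-x} (-5*x) dy dx = -5/6.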